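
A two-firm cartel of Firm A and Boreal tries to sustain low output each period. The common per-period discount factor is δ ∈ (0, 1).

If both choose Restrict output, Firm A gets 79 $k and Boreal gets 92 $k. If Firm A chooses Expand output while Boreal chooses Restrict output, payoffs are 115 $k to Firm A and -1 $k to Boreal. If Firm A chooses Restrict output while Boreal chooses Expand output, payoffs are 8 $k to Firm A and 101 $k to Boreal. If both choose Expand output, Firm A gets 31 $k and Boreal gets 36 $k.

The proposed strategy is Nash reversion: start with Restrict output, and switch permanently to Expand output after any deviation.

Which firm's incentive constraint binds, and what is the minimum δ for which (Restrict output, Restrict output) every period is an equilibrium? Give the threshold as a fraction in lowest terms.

Firm A's threshold: (115−79)/(115−31) = 3/7.
Boreal's threshold: (101−92)/(101−36) = 9/65.
3/7 > 9/65, so Firm A binds and δ* = 3/7.

Firm A; δ ≥ 3/7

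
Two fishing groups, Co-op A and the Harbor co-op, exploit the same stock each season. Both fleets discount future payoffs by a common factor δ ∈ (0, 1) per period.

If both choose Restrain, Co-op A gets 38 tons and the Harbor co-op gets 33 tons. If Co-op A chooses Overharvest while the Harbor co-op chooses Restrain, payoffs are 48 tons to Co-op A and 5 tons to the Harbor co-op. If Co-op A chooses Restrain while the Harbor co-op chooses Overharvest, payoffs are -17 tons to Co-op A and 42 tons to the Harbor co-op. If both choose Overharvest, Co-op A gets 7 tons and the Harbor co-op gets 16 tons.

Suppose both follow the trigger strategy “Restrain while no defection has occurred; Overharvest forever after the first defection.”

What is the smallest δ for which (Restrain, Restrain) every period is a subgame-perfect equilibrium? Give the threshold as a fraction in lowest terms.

9/26

Co-op A's threshold: (48−38)/(48−7) = 10/41.
the Harbor co-op's threshold: (42−33)/(42−16) = 9/26.
10/41 < 9/26, so the Harbor co-op binds and δ* = 9/26.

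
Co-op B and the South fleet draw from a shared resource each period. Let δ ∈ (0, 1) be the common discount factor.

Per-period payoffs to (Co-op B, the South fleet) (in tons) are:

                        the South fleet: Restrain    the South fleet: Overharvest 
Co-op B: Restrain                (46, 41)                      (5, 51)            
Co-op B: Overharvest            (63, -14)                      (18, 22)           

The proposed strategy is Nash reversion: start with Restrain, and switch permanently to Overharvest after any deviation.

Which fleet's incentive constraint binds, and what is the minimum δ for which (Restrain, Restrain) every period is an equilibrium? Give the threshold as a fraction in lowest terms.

For Co-op B: deviation gain 63−46 = 17, per-period punishment loss 46−18 = 28. IC gives δ ≥ 17/45.
For the South fleet: gain 10, loss 19 per period, so δ ≥ 10/29.
The tighter constraint is Co-op B's, so cooperation needs δ ≥ 17/45.

Co-op B; δ ≥ 17/45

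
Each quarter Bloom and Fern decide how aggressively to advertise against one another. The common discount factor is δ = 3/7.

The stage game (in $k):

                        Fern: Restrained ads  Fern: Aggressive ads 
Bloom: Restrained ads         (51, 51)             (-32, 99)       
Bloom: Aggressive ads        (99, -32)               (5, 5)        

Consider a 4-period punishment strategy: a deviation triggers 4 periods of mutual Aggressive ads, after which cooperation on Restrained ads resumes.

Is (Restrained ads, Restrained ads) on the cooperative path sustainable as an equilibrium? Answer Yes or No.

No

A one-shot deviation gives 99 now, then 5 for 4 periods, then back to 51.
Gain from deviating: (99−51) today; loss: (51−5) in each of the next 4 periods.
No-deviation condition: (51−5)(δ+…+δ^4) ≥ 99−51, i.e. δ+…+δ^4 ≥ 24/23.
At δ = 3/7: δ+…+δ^4 = 0.7247 < 1.0435.
So cooperation is not sustainable.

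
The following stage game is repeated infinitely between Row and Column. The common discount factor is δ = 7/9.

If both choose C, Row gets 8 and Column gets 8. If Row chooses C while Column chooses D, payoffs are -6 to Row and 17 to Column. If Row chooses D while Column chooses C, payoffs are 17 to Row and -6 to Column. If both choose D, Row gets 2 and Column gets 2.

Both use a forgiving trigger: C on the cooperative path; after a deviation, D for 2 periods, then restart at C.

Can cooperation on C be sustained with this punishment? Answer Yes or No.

IC: δ+…+δ^2 ≥ (17−8)/(8−2) = 3/2.
At δ = 7/9: partial sum = 1.3827 < 1.5000. Cooperation not sustainable.

No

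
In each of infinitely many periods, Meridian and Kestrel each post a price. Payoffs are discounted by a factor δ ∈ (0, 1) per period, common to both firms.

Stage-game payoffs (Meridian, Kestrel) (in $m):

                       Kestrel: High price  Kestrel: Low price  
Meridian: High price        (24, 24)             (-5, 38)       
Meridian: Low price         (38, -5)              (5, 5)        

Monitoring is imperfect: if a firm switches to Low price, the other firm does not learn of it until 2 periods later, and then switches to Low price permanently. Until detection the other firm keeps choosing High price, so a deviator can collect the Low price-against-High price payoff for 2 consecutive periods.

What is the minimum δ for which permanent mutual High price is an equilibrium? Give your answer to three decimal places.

0.651

Deviating for the 2 undetected periods gains 38−24 = 14 per period over cooperation, then loses 24−5 = 19 per period forever once punishment starts.
Gain: 14(1 + δ + … + δ^1); loss: 19·δ^2/(1−δ).
No profitable deviation ⇔ 14(1−δ^2) ≤ 19·δ^2, i.e. δ^2 ≥ 14/(14+19) = 14/33.
Hence δ ≥ (14/33)^(1/2) ≈ 0.651.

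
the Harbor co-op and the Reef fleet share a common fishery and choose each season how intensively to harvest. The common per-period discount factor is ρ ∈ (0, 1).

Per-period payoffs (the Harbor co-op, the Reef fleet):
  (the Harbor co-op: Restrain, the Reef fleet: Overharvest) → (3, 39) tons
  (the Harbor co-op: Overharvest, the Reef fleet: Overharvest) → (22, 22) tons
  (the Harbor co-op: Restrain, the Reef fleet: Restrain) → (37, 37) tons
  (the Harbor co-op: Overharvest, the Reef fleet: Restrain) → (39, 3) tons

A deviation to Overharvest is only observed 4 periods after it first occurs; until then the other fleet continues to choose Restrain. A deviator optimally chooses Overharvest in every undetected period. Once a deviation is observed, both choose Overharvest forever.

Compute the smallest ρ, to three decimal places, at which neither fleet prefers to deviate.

The best deviation is to choose Overharvest for all 4 undetected periods, earning 39 each, then 22 forever once detected.
Deviation value: 39(1−ρ^4)/(1−ρ) + 22ρ^4/(1−ρ); cooperation value: 37/(1−ρ).
IC: 37 ≥ 39(1−ρ^4) + 22ρ^4 = 39 − 17ρ^4.
So ρ^4 ≥ 2/17, giving ρ ≥ (2/17)^(1/4) ≈ 0.586.

0.586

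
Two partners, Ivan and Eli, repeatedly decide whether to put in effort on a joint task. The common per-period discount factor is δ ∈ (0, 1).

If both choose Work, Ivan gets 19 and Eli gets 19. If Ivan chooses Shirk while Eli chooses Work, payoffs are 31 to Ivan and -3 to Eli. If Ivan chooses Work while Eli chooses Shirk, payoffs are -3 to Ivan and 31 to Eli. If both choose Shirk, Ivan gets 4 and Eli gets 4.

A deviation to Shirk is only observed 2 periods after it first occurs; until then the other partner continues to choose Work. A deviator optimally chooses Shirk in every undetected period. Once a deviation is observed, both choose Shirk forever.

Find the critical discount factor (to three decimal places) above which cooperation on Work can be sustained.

0.667

Deviating for the 2 undetected periods gains 31−19 = 12 per period over cooperation, then loses 19−4 = 15 per period forever once punishment starts.
Gain: 12(1 + δ + … + δ^1); loss: 15·δ^2/(1−δ).
No profitable deviation ⇔ 12(1−δ^2) ≤ 15·δ^2, i.e. δ^2 ≥ 12/(12+15) = 4/9.
Hence δ ≥ (4/9)^(1/2) ≈ 0.667.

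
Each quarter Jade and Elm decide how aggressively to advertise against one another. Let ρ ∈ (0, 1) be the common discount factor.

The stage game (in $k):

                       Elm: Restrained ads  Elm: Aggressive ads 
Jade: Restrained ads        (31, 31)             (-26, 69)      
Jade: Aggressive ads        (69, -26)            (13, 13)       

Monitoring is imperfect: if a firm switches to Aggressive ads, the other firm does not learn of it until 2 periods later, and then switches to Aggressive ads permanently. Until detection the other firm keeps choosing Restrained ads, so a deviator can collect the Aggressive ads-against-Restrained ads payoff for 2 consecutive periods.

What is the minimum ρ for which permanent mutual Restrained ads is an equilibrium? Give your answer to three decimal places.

A deviator earns 69 for 2 periods, then 13 forever; cooperating earns 31 forever. Multiplying the IC by (1−ρ):
31 ≥ 69(1−ρ^2) + 13ρ^2, so 56·ρ^2 ≥ 38 and ρ^2 ≥ 19/28.
ρ ≥ (19/28)^(1/2) ≈ 0.824.

0.824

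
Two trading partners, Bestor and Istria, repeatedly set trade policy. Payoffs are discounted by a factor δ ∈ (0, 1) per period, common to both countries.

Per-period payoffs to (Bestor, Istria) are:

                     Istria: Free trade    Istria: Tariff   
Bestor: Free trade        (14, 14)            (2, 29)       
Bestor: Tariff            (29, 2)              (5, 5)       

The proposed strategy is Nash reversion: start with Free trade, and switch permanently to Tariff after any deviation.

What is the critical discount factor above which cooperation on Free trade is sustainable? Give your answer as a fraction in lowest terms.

5/8

Under grim trigger the critical discount factor is (T−C)/(T−P) with T = 29, C = 14, P = 5.
δ* = (29−14)/(29−5) = 15/24 = 5/8.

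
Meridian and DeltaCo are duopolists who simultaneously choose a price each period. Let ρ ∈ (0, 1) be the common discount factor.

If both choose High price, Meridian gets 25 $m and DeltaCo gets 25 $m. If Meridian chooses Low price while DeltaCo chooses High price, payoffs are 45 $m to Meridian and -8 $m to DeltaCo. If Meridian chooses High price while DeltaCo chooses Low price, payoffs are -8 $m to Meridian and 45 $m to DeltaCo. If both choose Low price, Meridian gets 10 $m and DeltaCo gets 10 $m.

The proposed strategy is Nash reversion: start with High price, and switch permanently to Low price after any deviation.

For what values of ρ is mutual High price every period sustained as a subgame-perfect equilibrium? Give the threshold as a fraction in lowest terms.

25/(1−ρ) ≥ 45 + 10ρ/(1−ρ)
25 ≥ 45 − 35ρ
ρ ≥ 20/35 = 4/7.

4/7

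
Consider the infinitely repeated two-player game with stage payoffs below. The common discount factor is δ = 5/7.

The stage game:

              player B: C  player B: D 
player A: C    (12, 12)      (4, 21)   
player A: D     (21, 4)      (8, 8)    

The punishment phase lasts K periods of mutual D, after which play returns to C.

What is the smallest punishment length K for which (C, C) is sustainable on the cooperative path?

7

Need Σ_{k=1}^{K} δ^k ≥ (21−12)/(12−8) = 2.2500 at δ = 5/7.
At K = 6 the sum is 2.1680 < 2.2500; at K = 7 it is 2.2628 ≥ 2.2500.
So the minimum punishment length is K = 7.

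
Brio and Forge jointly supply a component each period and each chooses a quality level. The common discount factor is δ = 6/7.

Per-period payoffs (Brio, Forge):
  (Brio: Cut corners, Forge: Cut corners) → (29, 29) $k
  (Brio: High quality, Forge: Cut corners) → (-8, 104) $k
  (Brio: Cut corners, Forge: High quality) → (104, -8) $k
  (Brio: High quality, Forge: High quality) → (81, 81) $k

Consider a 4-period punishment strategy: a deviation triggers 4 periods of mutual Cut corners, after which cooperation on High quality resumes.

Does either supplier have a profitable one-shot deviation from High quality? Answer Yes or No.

A one-shot deviation gives 104 now, then 29 for 4 periods, then back to 81.
Gain from deviating: (104−81) today; loss: (81−29) in each of the next 4 periods.
No-deviation condition: (81−29)(δ+…+δ^4) ≥ 104−81, i.e. δ+…+δ^4 ≥ 23/52.
At δ = 6/7: δ+…+δ^4 = 2.7613 ≥ 0.4423.
So cooperation is sustainable.

No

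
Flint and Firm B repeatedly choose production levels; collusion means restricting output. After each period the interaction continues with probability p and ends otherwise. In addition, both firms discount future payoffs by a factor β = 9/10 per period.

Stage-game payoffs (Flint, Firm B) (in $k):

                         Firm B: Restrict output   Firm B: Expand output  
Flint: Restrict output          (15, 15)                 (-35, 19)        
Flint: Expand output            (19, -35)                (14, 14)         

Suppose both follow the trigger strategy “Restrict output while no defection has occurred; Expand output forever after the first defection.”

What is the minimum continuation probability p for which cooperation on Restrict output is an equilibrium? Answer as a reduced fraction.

With continuation probability p and discount β, the effective per-period discount factor is βp.
Grim-trigger IC: βp ≥ (19−15)/(19−14) = 4/5.
So p ≥ (4/5)/(9/10) = 8/9.

8/9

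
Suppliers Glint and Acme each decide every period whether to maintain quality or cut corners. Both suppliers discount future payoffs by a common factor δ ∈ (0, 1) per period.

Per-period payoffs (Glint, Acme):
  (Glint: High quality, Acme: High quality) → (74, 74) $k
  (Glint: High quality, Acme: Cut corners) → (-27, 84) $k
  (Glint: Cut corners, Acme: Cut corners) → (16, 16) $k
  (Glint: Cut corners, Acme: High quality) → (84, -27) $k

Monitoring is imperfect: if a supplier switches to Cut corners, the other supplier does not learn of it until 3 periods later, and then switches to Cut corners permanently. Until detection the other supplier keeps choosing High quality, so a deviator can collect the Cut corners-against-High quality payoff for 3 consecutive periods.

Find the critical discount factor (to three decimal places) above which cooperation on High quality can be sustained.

0.528

Deviating for the 3 undetected periods gains 84−74 = 10 per period over cooperation, then loses 74−16 = 58 per period forever once punishment starts.
Gain: 10(1 + δ + … + δ^2); loss: 58·δ^3/(1−δ).
No profitable deviation ⇔ 10(1−δ^3) ≤ 58·δ^3, i.e. δ^3 ≥ 10/(10+58) = 5/34.
Hence δ ≥ (5/34)^(1/3) ≈ 0.528.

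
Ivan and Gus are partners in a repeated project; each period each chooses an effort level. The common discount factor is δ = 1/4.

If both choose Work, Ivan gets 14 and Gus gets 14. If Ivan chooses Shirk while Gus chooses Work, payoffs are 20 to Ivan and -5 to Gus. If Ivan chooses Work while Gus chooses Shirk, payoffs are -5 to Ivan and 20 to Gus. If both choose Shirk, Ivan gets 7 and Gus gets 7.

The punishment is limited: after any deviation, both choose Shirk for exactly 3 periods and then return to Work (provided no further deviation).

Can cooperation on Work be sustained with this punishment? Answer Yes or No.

No

A one-shot deviation gives 20 now, then 7 for 3 periods, then back to 14.
Gain from deviating: (20−14) today; loss: (14−7) in each of the next 3 periods.
No-deviation condition: (14−7)(δ+…+δ^3) ≥ 20−14, i.e. δ+…+δ^3 ≥ 6/7.
At δ = 1/4: δ+…+δ^3 = 0.3281 < 0.8571.
So cooperation is not sustainable.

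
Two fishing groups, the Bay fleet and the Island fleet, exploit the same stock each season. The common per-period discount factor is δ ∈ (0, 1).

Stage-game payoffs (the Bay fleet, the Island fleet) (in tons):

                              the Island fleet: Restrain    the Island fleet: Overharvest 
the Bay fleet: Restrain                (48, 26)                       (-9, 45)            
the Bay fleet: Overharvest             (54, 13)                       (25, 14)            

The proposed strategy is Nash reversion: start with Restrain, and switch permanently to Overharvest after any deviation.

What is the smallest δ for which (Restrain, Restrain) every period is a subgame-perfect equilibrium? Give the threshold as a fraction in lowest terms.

the Bay fleet's threshold: (54−48)/(54−25) = 6/29.
the Island fleet's threshold: (45−26)/(45−14) = 19/31.
6/29 < 19/31, so the Island fleet binds and δ* = 19/31.

19/31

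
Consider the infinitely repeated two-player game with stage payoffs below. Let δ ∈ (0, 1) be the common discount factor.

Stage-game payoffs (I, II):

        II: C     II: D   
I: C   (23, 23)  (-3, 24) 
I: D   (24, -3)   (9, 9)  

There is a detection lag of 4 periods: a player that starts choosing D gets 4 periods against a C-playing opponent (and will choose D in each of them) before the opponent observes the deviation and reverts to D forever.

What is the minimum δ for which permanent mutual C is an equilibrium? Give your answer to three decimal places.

The best deviation is to choose D for all 4 undetected periods, earning 24 each, then 9 forever once detected.
Deviation value: 24(1−δ^4)/(1−δ) + 9δ^4/(1−δ); cooperation value: 23/(1−δ).
IC: 23 ≥ 24(1−δ^4) + 9δ^4 = 24 − 15δ^4.
So δ^4 ≥ 1/15, giving δ ≥ (1/15)^(1/4) ≈ 0.508.

0.508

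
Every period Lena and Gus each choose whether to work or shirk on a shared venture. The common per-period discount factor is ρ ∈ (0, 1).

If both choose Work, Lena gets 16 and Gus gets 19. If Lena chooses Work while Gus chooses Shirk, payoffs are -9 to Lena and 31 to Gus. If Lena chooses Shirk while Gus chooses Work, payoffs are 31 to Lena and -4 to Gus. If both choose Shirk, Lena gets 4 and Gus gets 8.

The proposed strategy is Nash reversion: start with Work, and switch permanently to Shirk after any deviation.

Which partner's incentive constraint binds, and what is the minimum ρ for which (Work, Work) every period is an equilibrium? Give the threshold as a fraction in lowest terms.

Lena; ρ ≥ 5/9

Lena's threshold: (31−16)/(31−4) = 5/9.
Gus's threshold: (31−19)/(31−8) = 12/23.
5/9 > 12/23, so Lena binds and ρ* = 5/9.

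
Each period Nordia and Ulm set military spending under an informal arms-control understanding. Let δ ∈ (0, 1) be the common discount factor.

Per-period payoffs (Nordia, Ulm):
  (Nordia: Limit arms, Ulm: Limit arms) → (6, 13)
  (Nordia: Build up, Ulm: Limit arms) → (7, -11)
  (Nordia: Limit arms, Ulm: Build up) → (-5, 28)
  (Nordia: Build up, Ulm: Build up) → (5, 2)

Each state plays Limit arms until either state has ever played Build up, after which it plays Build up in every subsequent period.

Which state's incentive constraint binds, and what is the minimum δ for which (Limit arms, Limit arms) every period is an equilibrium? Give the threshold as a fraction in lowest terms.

Ulm; δ ≥ 15/26

For Nordia: deviation gain 7−6 = 1, per-period punishment loss 6−5 = 1. IC gives δ ≥ 1/2.
For Ulm: gain 15, loss 11 per period, so δ ≥ 15/26.
The tighter constraint is Ulm's, so cooperation needs δ ≥ 15/26.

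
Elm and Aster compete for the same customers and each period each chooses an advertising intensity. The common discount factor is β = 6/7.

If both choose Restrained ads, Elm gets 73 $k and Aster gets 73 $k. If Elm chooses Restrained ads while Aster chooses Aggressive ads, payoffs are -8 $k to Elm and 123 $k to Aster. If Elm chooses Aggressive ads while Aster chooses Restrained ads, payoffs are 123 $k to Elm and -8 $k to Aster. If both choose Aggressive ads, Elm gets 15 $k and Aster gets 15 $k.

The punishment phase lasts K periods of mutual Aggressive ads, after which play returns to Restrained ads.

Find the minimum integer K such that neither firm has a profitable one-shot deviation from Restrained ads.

No profitable deviation requires (73−15)(β+…+β^K) ≥ 123−73, i.e. β+…+β^K ≥ 25/29 ≈ 0.8621.
With β = 6/7, the partial sums are K=1: 0.8571, K=2: 1.5918.
K = 2 is the first length at which the sum reaches 0.8621.

2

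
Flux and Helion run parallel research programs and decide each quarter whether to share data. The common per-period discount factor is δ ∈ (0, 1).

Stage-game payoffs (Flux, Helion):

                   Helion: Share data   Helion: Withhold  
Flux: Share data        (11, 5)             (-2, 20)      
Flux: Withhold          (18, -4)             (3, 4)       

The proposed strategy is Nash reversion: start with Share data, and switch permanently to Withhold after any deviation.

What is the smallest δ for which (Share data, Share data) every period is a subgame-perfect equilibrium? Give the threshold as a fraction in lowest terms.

15/16

Flux: cooperation gives 11 each period; deviation gives 18 once then 3 forever.
  11/(1−δ) ≥ 18 + 3δ/(1−δ) ⇒ δ ≥ 7/15.
Helion: cooperation gives 5 each period; deviation gives 20 once then 4 forever.
  δ ≥ 15/16.
Both must hold, so the binding constraint is Helion's: δ ≥ 15/16.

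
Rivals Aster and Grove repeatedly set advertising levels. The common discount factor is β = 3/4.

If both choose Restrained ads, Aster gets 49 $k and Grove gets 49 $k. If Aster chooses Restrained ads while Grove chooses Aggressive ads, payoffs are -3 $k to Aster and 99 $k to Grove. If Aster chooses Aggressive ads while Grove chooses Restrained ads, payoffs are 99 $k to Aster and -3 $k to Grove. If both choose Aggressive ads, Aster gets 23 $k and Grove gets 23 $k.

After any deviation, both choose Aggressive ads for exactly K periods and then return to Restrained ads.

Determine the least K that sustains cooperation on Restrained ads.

4

IC: β(1−β^K)/(1−β) ≥ (99−49)/(49−23) = 25/13.
With β = 3/4: need 1 − β^K ≥ 25/13·(1−3/4)/(3/4), i.e. β^K ≤ 0.3590.
Since (3/4)^3 = 0.4219 and (3/4)^4 = 0.3164, the smallest such K is 4.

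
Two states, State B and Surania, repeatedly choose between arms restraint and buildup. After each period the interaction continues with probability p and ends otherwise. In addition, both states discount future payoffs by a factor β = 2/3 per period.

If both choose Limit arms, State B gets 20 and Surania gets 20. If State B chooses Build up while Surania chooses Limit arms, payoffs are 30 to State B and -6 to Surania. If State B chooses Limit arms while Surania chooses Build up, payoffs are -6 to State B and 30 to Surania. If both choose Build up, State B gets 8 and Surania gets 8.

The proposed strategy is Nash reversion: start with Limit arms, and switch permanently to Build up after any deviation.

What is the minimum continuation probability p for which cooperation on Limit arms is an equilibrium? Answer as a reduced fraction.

15/22

Expected continuation weight on next period's payoff is β·p = 2/3·p, which plays the role of the discount factor.
Cooperation requires 2/3·p ≥ (30−20)/(30−8) = 5/11, hence p ≥ 15/22.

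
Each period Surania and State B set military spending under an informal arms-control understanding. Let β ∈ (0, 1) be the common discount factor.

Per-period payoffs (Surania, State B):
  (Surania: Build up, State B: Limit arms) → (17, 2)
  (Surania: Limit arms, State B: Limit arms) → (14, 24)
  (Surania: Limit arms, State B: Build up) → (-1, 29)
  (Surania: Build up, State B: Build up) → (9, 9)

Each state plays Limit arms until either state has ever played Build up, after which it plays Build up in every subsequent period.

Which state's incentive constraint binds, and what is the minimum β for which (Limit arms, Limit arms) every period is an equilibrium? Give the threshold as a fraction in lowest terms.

Surania: cooperation gives 14 each period; deviation gives 17 once then 9 forever.
  14/(1−β) ≥ 17 + 9β/(1−β) ⇒ β ≥ 3/8.
State B: cooperation gives 24 each period; deviation gives 29 once then 9 forever.
  β ≥ 5/20 = 1/4.
Both must hold, so the binding constraint is Surania's: β ≥ 3/8.

Surania; β ≥ 3/8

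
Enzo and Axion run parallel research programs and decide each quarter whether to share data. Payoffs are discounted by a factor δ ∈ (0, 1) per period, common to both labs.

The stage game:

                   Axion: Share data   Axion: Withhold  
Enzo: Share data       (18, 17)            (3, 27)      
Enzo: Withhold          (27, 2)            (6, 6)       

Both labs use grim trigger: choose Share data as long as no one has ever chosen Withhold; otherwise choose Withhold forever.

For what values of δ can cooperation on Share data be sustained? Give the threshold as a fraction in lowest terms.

10/21

For Enzo: deviation gain 27−18 = 9, per-period punishment loss 18−6 = 12. IC gives δ ≥ 9/21 = 3/7.
For Axion: gain 10, loss 11 per period, so δ ≥ 10/21.
The tighter constraint is Axion's, so cooperation needs δ ≥ 10/21.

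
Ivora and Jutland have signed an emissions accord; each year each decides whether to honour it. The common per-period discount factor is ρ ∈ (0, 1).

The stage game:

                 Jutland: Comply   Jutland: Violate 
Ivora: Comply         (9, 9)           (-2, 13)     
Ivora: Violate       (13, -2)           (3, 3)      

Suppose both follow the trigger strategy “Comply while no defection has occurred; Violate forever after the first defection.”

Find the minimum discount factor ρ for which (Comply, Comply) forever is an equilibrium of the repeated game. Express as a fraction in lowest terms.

2/5

Under grim trigger the critical discount factor is (T−C)/(T−P) with T = 13, C = 9, P = 3.
ρ* = (13−9)/(13−3) = 4/10 = 2/5.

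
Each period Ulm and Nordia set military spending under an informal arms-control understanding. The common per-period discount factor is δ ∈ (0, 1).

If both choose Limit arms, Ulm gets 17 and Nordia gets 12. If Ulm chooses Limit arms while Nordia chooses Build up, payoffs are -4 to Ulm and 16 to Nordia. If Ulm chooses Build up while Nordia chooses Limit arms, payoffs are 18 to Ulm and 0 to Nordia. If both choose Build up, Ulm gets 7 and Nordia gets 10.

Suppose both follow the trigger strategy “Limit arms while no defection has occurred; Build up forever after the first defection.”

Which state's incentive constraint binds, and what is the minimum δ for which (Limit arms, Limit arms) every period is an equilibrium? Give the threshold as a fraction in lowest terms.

Ulm's threshold: (18−17)/(18−7) = 1/11.
Nordia's threshold: (16−12)/(16−10) = 2/3.
1/11 < 2/3, so Nordia binds and δ* = 2/3.

Nordia; δ ≥ 2/3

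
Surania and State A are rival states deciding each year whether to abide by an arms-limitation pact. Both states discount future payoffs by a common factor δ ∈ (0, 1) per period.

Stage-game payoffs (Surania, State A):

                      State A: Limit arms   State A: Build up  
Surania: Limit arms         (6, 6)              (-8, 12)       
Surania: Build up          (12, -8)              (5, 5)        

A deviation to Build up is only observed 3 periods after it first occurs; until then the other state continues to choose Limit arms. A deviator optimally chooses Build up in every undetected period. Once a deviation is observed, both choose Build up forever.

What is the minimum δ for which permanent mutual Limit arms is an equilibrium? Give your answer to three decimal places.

The best deviation is to choose Build up for all 3 undetected periods, earning 12 each, then 5 forever once detected.
Deviation value: 12(1−δ^3)/(1−δ) + 5δ^3/(1−δ); cooperation value: 6/(1−δ).
IC: 6 ≥ 12(1−δ^3) + 5δ^3 = 12 − 7δ^3.
So δ^3 ≥ 6/7, giving δ ≥ (6/7)^(1/3) ≈ 0.950.

0.950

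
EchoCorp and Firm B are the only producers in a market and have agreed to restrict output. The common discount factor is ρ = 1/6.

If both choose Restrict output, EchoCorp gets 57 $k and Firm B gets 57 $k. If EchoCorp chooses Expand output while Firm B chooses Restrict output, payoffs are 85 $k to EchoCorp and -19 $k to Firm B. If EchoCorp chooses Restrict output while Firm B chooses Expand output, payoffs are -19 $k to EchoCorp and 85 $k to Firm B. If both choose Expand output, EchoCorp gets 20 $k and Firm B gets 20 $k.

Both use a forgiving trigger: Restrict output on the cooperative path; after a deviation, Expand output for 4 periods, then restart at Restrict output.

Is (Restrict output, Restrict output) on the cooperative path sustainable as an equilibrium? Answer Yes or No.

A one-shot deviation gives 85 now, then 20 for 4 periods, then back to 57.
Gain from deviating: (85−57) today; loss: (57−20) in each of the next 4 periods.
No-deviation condition: (57−20)(ρ+…+ρ^4) ≥ 85−57, i.e. ρ+…+ρ^4 ≥ 28/37.
At ρ = 1/6: ρ+…+ρ^4 = 0.1998 < 0.7568.
So cooperation is not sustainable.

No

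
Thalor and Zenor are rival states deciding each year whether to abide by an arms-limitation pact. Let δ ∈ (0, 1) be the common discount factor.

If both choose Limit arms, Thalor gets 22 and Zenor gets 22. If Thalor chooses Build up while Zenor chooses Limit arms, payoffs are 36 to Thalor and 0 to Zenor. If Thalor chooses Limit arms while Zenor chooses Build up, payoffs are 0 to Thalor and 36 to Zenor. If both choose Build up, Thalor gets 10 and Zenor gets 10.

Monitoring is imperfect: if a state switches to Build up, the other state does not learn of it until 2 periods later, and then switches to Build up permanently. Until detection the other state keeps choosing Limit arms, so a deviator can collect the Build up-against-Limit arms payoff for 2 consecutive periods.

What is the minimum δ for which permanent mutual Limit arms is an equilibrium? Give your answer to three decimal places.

0.734

The best deviation is to choose Build up for all 2 undetected periods, earning 36 each, then 10 forever once detected.
Deviation value: 36(1−δ^2)/(1−δ) + 10δ^2/(1−δ); cooperation value: 22/(1−δ).
IC: 22 ≥ 36(1−δ^2) + 10δ^2 = 36 − 26δ^2.
So δ^2 ≥ 14/26 = 7/13, giving δ ≥ (7/13)^(1/2) ≈ 0.734.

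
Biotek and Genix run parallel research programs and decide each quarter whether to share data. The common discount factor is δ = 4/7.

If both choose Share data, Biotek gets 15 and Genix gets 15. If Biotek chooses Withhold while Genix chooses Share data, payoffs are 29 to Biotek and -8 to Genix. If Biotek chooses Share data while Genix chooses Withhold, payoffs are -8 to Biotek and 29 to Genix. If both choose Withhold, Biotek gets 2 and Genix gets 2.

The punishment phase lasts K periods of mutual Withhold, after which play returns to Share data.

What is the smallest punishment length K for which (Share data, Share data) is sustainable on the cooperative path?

3

IC: δ(1−δ^K)/(1−δ) ≥ (29−15)/(15−2) = 14/13.
With δ = 4/7: need 1 − δ^K ≥ 14/13·(1−4/7)/(4/7), i.e. δ^K ≤ 0.1923.
Since (4/7)^2 = 0.3265 and (4/7)^3 = 0.1866, the smallest such K is 3.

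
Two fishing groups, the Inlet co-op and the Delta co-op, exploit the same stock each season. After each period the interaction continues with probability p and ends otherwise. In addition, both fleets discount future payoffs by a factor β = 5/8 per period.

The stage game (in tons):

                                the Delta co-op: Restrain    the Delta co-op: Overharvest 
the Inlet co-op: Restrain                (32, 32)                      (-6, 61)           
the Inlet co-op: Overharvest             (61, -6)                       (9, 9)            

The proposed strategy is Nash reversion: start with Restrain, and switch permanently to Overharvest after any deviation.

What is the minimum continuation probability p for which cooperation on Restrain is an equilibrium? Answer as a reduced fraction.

58/65

With continuation probability p and discount β, the effective per-period discount factor is βp.
Grim-trigger IC: βp ≥ (61−32)/(61−9) = 29/52.
So p ≥ (29/52)/(5/8) = 58/65.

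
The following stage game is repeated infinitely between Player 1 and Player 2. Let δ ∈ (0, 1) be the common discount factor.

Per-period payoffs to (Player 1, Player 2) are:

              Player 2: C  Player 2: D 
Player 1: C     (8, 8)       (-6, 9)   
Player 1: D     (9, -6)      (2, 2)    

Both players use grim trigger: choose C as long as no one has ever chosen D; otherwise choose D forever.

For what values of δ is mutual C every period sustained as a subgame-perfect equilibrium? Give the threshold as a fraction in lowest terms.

Cooperation forever yields 8 each period: 8/(1−δ).
Deviating yields 9 once, then 2 forever: 9 + 2δ/(1−δ).
No profitable deviation requires 8/(1−δ) ≥ 9 + 2δ/(1−δ).
Multiplying by (1−δ): 8 ≥ 9(1−δ) + 2δ = 9 − 7δ.
So 7δ ≥ 1, i.e. δ ≥ 1/7.

1/7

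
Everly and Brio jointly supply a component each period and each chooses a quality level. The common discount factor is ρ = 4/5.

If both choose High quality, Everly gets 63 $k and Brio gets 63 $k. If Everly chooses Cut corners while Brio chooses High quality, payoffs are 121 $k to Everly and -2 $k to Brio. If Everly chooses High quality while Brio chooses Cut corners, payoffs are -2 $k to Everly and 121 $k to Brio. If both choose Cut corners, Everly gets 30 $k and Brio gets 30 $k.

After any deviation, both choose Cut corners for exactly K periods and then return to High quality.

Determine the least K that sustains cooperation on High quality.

IC: ρ(1−ρ^K)/(1−ρ) ≥ (121−63)/(63−30) = 58/33.
With ρ = 4/5: need 1 − ρ^K ≥ 58/33·(1−4/5)/(4/5), i.e. ρ^K ≤ 0.5606.
Since (4/5)^2 = 0.6400 and (4/5)^3 = 0.5120, the smallest such K is 3.

3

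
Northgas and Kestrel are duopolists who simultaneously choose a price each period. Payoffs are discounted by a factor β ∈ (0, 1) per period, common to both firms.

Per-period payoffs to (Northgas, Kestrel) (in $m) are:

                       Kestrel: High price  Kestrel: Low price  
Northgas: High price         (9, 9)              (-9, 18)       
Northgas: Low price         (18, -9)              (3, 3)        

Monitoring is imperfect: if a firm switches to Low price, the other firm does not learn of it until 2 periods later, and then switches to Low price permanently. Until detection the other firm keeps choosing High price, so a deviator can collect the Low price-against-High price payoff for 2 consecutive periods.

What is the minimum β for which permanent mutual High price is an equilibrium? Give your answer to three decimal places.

The best deviation is to choose Low price for all 2 undetected periods, earning 18 each, then 3 forever once detected.
Deviation value: 18(1−β^2)/(1−β) + 3β^2/(1−β); cooperation value: 9/(1−β).
IC: 9 ≥ 18(1−β^2) + 3β^2 = 18 − 15β^2.
So β^2 ≥ 9/15 = 3/5, giving β ≥ (3/5)^(1/2) ≈ 0.775.

0.775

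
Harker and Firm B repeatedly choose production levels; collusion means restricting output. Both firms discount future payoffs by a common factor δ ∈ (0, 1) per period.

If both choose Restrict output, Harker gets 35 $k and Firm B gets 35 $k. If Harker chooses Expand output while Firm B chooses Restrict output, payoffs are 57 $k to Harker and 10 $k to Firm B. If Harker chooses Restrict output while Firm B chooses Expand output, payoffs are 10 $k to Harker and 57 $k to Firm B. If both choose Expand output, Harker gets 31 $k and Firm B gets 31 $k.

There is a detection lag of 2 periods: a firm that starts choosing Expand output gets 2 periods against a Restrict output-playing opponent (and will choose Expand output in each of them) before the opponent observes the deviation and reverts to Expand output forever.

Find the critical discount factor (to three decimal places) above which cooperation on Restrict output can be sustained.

0.920

The best deviation is to choose Expand output for all 2 undetected periods, earning 57 each, then 31 forever once detected.
Deviation value: 57(1−δ^2)/(1−δ) + 31δ^2/(1−δ); cooperation value: 35/(1−δ).
IC: 35 ≥ 57(1−δ^2) + 31δ^2 = 57 − 26δ^2.
So δ^2 ≥ 22/26 = 11/13, giving δ ≥ (11/13)^(1/2) ≈ 0.920.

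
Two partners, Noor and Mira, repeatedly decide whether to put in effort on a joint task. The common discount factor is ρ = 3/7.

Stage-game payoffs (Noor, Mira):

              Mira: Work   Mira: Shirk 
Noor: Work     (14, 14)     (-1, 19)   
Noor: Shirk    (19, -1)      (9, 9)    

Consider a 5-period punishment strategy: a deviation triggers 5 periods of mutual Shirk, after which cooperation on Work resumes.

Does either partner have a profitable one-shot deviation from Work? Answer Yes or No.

IC: ρ+…+ρ^5 ≥ (19−14)/(14−9) = 1.
At ρ = 3/7: partial sum = 0.7392 < 1.0000. Cooperation not sustainable.

Yes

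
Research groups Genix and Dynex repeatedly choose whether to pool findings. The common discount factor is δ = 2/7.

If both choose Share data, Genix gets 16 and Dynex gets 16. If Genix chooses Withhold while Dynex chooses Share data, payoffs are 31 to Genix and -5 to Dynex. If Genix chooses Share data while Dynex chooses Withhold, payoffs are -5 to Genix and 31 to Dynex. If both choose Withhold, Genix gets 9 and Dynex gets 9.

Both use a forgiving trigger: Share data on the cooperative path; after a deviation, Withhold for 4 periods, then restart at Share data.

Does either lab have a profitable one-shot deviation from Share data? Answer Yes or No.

Yes

Comparing payoff streams over the 5 periods until play realigns: cooperate → 16(1+δ+…+δ^4); deviate → 31 + 9(δ+…+δ^4).
Cooperation is sustained iff (16−9)(δ+…+δ^4) ≥ 31−16.
δ+…+δ^4 = 2/7·(1−(2/7)^4)/(1−2/7) = 0.3973, and (31−16)/(16−9) = 2.1429.
0.3973 < 2.1429, so cooperation is not sustainable.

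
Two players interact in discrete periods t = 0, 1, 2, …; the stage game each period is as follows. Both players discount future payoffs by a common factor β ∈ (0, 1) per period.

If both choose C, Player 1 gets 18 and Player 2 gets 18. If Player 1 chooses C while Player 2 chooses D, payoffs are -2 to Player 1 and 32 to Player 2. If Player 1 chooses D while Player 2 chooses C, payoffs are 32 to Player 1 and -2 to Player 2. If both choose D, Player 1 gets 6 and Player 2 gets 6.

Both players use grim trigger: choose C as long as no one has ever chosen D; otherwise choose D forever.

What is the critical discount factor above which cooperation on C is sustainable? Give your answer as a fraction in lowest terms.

7/13

18/(1−β) ≥ 32 + 6β/(1−β)
18 ≥ 32 − 26β
β ≥ 14/26 = 7/13.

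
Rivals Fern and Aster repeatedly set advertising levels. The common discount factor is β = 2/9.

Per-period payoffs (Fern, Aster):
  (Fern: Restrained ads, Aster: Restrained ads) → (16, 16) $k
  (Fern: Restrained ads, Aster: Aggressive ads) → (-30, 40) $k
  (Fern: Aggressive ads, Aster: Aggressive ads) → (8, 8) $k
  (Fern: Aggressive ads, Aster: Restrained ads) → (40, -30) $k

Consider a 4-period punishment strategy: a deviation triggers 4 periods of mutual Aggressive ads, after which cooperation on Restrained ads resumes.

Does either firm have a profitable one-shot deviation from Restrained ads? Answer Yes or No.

Comparing payoff streams over the 5 periods until play realigns: cooperate → 16(1+β+…+β^4); deviate → 40 + 8(β+…+β^4).
Cooperation is sustained iff (16−8)(β+…+β^4) ≥ 40−16.
β+…+β^4 = 2/9·(1−(2/9)^4)/(1−2/9) = 0.2850, and (40−16)/(16−8) = 3.0000.
0.2850 < 3.0000, so cooperation is not sustainable.

Yes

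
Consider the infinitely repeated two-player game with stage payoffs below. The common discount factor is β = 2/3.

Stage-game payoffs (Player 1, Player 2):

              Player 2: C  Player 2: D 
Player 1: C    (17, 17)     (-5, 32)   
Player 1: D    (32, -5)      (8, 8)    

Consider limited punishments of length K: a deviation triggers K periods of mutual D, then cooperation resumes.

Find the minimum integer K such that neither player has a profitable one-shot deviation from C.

5

Need Σ_{k=1}^{K} β^k ≥ (32−17)/(17−8) = 1.6667 at β = 2/3.
At K = 4 the sum is 1.6049 < 1.6667; at K = 5 it is 1.7366 ≥ 1.6667.
So the minimum punishment length is K = 5.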